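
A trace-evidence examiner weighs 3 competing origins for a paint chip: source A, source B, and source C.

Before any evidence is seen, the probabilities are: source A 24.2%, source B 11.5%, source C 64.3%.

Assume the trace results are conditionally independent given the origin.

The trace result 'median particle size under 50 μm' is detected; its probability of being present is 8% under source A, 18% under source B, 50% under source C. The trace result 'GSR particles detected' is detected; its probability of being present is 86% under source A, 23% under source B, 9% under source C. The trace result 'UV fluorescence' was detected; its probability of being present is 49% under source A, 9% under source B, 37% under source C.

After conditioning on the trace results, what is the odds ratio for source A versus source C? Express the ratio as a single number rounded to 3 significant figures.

0.762

Posterior odds equal prior odds times the likelihood ratio; only the two competing hypotheses matter.
  source A: 0.242 × 0.08 × 0.86 × 0.49 = 0.0081583
  source C: 0.643 × 0.50 × 0.09 × 0.37 = 0.010706
Posterior odds = 0.0081583 / 0.010706 ≈ 0.762.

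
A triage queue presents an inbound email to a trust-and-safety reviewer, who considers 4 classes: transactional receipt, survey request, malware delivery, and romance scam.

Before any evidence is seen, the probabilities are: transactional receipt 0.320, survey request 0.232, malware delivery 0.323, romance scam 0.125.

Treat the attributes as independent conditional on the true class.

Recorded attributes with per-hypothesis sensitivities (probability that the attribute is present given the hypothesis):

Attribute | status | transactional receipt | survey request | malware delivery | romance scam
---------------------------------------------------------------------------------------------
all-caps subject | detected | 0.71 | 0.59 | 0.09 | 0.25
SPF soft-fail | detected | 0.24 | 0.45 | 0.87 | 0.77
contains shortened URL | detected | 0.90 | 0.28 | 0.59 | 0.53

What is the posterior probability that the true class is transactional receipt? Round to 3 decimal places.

By Bayes' rule with conditional independence, the unnormalized weight for each hypothesis is prior × ∏ likelihoods:
  transactional receipt: 0.320 × 0.71 × 0.24 × 0.90 = 0.049075
  survey request: 0.232 × 0.59 × 0.45 × 0.28 = 0.017247
  malware delivery: 0.323 × 0.09 × 0.87 × 0.59 = 0.014922
  romance scam: 0.125 × 0.25 × 0.77 × 0.53 = 0.012753
Marginal likelihood of the evidence = 0.093997.
P(transactional receipt | evidence) = 0.049075 / 0.093997 ≈ 0.522.

0.522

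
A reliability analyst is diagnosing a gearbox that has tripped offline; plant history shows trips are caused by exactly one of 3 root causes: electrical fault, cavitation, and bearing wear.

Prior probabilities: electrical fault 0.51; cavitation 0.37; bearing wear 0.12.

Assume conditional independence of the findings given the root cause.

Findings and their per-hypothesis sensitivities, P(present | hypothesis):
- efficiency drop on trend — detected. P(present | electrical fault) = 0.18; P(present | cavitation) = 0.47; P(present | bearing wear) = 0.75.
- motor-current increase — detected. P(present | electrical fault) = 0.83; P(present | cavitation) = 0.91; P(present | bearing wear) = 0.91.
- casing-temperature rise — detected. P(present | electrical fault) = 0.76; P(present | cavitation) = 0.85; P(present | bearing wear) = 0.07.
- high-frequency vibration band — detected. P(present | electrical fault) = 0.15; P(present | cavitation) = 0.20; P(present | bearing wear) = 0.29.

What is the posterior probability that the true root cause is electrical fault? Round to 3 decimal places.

For each hypothesis, the unnormalized posterior weight is prior × product of the finding likelihoods:
  electrical fault: 0.51 × 0.18 × 0.83 × 0.76 × 0.15 = 0.0086861
  cavitation: 0.37 × 0.47 × 0.91 × 0.85 × 0.20 = 0.026902
  bearing wear: 0.12 × 0.75 × 0.91 × 0.07 × 0.29 = 0.0016626
Normalizing constant Z = 0.0086861 + 0.026902 + 0.0016626 = 0.037251.
P(electrical fault | evidence) = 0.0086861 / 0.037251 ≈ 0.233.

0.233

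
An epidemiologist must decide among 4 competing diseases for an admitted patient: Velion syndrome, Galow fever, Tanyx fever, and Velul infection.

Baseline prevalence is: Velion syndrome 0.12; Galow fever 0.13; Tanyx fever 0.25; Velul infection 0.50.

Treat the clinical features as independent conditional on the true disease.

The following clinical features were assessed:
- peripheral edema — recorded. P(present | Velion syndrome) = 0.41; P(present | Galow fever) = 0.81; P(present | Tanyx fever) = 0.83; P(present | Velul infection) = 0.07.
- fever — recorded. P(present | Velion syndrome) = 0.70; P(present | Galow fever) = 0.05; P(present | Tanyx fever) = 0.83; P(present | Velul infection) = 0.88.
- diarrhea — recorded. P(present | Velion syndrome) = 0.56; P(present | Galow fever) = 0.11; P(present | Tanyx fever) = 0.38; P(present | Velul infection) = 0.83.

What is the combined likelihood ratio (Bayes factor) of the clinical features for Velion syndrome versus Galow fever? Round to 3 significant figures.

36.1

Take the product of per-clinical feature likelihoods under each hypothesis, then divide.
  Velion syndrome: 0.41 × 0.70 × 0.56 = 0.16072
  Galow fever: 0.81 × 0.05 × 0.11 = 0.004455
Bayes factor = 0.16072 / 0.004455 ≈ 36.1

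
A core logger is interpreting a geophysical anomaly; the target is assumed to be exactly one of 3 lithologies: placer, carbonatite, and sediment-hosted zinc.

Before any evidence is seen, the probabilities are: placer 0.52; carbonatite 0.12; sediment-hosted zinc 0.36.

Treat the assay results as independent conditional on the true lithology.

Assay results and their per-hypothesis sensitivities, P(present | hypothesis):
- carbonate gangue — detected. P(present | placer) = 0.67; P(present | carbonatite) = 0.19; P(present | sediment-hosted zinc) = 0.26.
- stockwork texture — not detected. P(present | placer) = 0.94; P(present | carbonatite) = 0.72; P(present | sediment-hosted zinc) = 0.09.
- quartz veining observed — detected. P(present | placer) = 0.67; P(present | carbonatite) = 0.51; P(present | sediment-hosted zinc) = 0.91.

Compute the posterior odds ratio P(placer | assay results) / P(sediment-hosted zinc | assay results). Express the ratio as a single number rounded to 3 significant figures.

0.181

Posterior odds equal prior odds times the likelihood ratio; only the two competing hypotheses matter (using 1 − P(present | H) for each absent assay result).
  placer: 0.52 × 0.67 × (1 − 0.94) × 0.67 = 0.014006
  sediment-hosted zinc: 0.36 × 0.26 × (1 − 0.09) × 0.91 = 0.07751
Odds(placer : sediment-hosted zinc) = 0.014006 / 0.07751 ≈ 0.181.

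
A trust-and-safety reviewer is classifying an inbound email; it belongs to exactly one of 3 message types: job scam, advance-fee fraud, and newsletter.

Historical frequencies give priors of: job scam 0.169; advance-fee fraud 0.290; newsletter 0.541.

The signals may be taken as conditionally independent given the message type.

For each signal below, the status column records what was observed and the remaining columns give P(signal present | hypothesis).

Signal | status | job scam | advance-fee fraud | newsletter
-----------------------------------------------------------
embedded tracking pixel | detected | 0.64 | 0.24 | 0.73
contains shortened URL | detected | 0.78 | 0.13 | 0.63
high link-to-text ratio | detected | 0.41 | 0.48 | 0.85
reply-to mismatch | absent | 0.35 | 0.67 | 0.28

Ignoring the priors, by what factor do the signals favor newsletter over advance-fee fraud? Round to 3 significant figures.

Take the product of per-signal likelihoods under each hypothesis (using 1 − P(present | H) for each absent signal), then divide.
  newsletter: 0.73 × 0.63 × 0.85 × (1 − 0.28) = 0.28146
  advance-fee fraud: 0.24 × 0.13 × 0.48 × (1 − 0.67) = 0.0049421
Bayes factor = 0.28146 / 0.0049421 ≈ 57.0

57.0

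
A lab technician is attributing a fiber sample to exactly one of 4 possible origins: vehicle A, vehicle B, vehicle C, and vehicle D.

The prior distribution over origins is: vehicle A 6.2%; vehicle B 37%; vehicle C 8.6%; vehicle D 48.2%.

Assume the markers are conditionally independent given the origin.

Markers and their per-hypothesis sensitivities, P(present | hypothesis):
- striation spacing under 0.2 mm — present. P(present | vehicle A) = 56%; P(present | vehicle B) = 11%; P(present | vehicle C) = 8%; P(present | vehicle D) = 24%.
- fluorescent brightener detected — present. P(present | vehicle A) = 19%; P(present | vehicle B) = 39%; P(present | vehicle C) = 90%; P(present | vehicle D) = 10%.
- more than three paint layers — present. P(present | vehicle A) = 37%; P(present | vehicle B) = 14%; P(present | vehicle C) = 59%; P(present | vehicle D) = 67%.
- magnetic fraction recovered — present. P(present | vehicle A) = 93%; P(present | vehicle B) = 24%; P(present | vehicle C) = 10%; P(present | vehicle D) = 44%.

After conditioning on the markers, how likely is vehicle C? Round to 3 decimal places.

0.056

Multiply each prior by the joint likelihood of the marker pattern:
  vehicle A: 0.062 × 0.56 × 0.19 × 0.37 × 0.93 = 0.00227
  vehicle B: 0.370 × 0.11 × 0.39 × 0.14 × 0.24 = 0.00053333
  vehicle C: 0.086 × 0.08 × 0.90 × 0.59 × 0.10 = 0.00036533
  vehicle D: 0.482 × 0.24 × 0.10 × 0.67 × 0.44 = 0.0034102
The unnormalized weights sum to 0.0065789.
P(vehicle C | evidence) = 0.00036533 / 0.0065789 ≈ 0.056.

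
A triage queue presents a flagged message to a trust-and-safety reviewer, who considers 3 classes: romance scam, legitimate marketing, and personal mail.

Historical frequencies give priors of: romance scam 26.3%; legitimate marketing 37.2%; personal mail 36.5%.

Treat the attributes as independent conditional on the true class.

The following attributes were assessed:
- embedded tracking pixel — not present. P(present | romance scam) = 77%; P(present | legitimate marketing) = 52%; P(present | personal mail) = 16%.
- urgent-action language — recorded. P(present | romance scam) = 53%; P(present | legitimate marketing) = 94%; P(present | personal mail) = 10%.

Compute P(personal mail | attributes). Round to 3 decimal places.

Multiply each prior by the joint likelihood of the attribute pattern (using 1 − P(present | H) for each absent attribute):
  romance scam: 0.263 × (1 − 0.77) × 0.53 = 0.03206
  legitimate marketing: 0.372 × (1 − 0.52) × 0.94 = 0.16785
  personal mail: 0.365 × (1 − 0.16) × 0.10 = 0.03066
Normalizing constant Z = 0.03206 + 0.16785 + 0.03066 = 0.23057.
P(personal mail | evidence) = 0.03066 / 0.23057 ≈ 0.133.

0.133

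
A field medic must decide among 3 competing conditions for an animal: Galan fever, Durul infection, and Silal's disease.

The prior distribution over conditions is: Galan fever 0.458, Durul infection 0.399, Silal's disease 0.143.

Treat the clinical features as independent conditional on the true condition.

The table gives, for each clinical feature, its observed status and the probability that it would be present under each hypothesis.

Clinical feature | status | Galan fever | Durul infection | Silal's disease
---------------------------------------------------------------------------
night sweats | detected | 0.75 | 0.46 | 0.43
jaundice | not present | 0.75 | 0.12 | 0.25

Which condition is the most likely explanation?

Multiply each prior by the joint likelihood of the clinical feature pattern (using 1 − P(present | H) for each absent clinical feature):
  Galan fever: 0.458 × 0.75 × (1 − 0.75) = 0.085875
  Durul infection: 0.399 × 0.46 × (1 − 0.12) = 0.16152
  Silal's disease: 0.143 × 0.43 × (1 − 0.25) = 0.046117
Normalizing constant Z = 0.085875 + 0.16152 + 0.046117 = 0.29351.
P(Galan fever | evidence) ≈ 0.085875 / 0.29351 ≈ 0.293
P(Durul infection | evidence) ≈ 0.16152 / 0.29351 ≈ 0.550
P(Silal's disease | evidence) ≈ 0.046117 / 0.29351 ≈ 0.157
The largest is 0.550, so Durul infection is most probable.

Durul infection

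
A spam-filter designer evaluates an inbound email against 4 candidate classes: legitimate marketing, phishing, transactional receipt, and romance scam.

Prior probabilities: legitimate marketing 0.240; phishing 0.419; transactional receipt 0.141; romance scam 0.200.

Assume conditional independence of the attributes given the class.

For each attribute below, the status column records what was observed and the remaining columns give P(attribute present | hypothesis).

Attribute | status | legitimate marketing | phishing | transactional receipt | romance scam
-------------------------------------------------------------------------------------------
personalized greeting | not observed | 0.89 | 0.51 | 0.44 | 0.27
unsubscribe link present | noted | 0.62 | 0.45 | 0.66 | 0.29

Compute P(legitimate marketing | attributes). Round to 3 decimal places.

0.081

For each hypothesis, the unnormalized posterior weight is prior × product of the attribute likelihoods (using 1 − P(present | H) for each absent attribute):
  legitimate marketing: 0.240 × (1 − 0.89) × 0.62 = 0.016368
  phishing: 0.419 × (1 − 0.51) × 0.45 = 0.092389
  transactional receipt: 0.141 × (1 − 0.44) × 0.66 = 0.052114
  romance scam: 0.200 × (1 − 0.27) × 0.29 = 0.04234
Marginal likelihood of the evidence = 0.20321.
P(legitimate marketing | evidence) = 0.016368 / 0.20321 ≈ 0.081.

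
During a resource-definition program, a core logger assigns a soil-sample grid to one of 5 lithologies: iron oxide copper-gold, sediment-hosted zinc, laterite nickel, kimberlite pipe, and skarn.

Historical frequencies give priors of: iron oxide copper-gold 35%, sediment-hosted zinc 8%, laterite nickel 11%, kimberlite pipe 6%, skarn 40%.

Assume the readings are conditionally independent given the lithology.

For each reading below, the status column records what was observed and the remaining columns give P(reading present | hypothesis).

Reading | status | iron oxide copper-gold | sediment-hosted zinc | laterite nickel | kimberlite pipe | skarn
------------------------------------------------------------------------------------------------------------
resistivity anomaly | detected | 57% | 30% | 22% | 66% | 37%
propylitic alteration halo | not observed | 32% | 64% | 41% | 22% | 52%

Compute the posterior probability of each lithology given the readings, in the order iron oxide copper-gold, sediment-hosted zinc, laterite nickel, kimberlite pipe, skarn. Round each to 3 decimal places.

For each hypothesis, the unnormalized posterior weight is prior × product of the reading likelihoods (using 1 − P(present | H) for each absent reading):
  iron oxide copper-gold: 0.35 × 0.57 × (1 − 0.32) = 0.13566
  sediment-hosted zinc: 0.08 × 0.30 × (1 − 0.64) = 0.00864
  laterite nickel: 0.11 × 0.22 × (1 − 0.41) = 0.014278
  kimberlite pipe: 0.06 × 0.66 × (1 − 0.22) = 0.030888
  skarn: 0.40 × 0.37 × (1 − 0.52) = 0.07104
Marginal likelihood of the evidence = 0.26051.
P(iron oxide copper-gold | evidence) = 0.13566 / 0.26051 ≈ 0.521
P(sediment-hosted zinc | evidence) = 0.00864 / 0.26051 ≈ 0.033
P(laterite nickel | evidence) = 0.014278 / 0.26051 ≈ 0.055
P(kimberlite pipe | evidence) = 0.030888 / 0.26051 ≈ 0.119
P(skarn | evidence) = 0.07104 / 0.26051 ≈ 0.273

0.521, 0.033, 0.055, 0.119, 0.273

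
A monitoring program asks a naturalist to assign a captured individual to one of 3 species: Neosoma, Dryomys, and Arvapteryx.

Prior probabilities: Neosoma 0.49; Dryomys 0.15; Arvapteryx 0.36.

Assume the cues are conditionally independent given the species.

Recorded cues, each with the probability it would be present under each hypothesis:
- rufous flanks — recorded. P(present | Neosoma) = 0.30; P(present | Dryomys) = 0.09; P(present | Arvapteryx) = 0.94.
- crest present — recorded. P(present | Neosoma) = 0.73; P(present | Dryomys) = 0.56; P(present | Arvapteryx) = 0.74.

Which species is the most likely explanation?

Arvapteryx

By Bayes' rule with conditional independence, the unnormalized weight for each hypothesis is prior × ∏ likelihoods:
  Neosoma: 0.49 × 0.30 × 0.73 = 0.10731
  Dryomys: 0.15 × 0.09 × 0.56 = 0.00756
  Arvapteryx: 0.36 × 0.94 × 0.74 = 0.25042
Marginal likelihood of the evidence = 0.36529.
P(Neosoma | evidence) ≈ 0.10731 / 0.36529 ≈ 0.294
P(Dryomys | evidence) ≈ 0.00756 / 0.36529 ≈ 0.021
P(Arvapteryx | evidence) ≈ 0.25042 / 0.36529 ≈ 0.686
The largest is 0.686, so Arvapteryx is most probable.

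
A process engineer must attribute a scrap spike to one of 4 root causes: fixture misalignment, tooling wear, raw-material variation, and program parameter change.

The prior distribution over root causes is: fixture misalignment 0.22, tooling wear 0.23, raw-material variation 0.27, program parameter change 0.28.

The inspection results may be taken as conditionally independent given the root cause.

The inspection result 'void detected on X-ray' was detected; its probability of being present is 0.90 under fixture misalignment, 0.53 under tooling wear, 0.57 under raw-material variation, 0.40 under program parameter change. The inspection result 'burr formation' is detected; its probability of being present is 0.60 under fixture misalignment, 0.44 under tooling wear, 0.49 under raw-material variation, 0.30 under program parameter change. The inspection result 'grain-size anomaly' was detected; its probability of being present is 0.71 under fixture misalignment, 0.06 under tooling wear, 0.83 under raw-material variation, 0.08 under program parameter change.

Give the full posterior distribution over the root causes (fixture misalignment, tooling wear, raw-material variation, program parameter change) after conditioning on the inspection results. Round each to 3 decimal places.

0.552, 0.021, 0.410, 0.018

Multiply each prior by the joint likelihood of the inspection result pattern:
  fixture misalignment: 0.22 × 0.90 × 0.60 × 0.71 = 0.084348
  tooling wear: 0.23 × 0.53 × 0.44 × 0.06 = 0.0032182
  raw-material variation: 0.27 × 0.57 × 0.49 × 0.83 = 0.062591
  program parameter change: 0.28 × 0.40 × 0.30 × 0.08 = 0.002688
The unnormalized weights sum to 0.15285.
P(fixture misalignment | evidence) = 0.084348 / 0.15285 ≈ 0.552
P(tooling wear | evidence) = 0.0032182 / 0.15285 ≈ 0.021
P(raw-material variation | evidence) = 0.062591 / 0.15285 ≈ 0.410
P(program parameter change | evidence) = 0.002688 / 0.15285 ≈ 0.018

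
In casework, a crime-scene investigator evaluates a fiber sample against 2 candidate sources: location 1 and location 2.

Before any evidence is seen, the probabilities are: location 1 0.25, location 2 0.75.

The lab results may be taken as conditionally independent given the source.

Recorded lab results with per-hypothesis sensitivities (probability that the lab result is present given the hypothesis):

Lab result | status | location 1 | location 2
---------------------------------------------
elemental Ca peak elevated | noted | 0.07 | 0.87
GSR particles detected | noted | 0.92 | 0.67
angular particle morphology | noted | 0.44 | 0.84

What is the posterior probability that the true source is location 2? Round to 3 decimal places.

0.981

Multiply each prior by the joint likelihood of the lab result pattern:
  location 1: 0.25 × 0.07 × 0.92 × 0.44 = 0.007084
  location 2: 0.75 × 0.87 × 0.67 × 0.84 = 0.36723
Normalizing constant Z = 0.007084 + 0.36723 = 0.37431.
P(location 2 | evidence) = 0.36723 / 0.37431 ≈ 0.981.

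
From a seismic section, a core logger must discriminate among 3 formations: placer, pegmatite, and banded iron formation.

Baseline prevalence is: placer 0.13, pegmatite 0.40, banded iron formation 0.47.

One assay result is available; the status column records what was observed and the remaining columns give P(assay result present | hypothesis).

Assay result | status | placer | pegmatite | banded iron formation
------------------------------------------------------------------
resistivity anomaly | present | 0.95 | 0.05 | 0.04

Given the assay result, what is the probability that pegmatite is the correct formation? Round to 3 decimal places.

By Bayes' rule, the unnormalized weight for each hypothesis is prior × likelihood:
  placer: 0.13 × 0.95 = 0.1235
  pegmatite: 0.40 × 0.05 = 0.02
  banded iron formation: 0.47 × 0.04 = 0.0188
The unnormalized weights sum to 0.1623.
P(pegmatite | evidence) = 0.02 / 0.1623 ≈ 0.123.

0.123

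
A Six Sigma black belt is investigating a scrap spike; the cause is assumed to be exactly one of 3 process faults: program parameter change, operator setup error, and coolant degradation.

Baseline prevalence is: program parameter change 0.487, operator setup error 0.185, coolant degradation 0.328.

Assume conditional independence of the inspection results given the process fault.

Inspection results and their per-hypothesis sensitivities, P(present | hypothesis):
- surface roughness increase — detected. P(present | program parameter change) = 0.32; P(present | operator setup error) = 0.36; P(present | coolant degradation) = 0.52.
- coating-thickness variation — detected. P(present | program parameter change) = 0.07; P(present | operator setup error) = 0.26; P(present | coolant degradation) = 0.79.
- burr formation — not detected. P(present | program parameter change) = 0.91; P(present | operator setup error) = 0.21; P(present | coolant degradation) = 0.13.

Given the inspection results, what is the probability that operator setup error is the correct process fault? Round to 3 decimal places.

0.104

By Bayes' rule with conditional independence, the unnormalized weight for each hypothesis is prior × ∏ likelihoods (using 1 − P(present | H) for each absent inspection result):
  program parameter change: 0.487 × 0.32 × 0.07 × (1 − 0.91) = 0.00098179
  operator setup error: 0.185 × 0.36 × 0.26 × (1 − 0.21) = 0.01368
  coolant degradation: 0.328 × 0.52 × 0.79 × (1 − 0.13) = 0.11723
Marginal likelihood of the evidence = 0.13189.
P(operator setup error | evidence) = 0.01368 / 0.13189 ≈ 0.104.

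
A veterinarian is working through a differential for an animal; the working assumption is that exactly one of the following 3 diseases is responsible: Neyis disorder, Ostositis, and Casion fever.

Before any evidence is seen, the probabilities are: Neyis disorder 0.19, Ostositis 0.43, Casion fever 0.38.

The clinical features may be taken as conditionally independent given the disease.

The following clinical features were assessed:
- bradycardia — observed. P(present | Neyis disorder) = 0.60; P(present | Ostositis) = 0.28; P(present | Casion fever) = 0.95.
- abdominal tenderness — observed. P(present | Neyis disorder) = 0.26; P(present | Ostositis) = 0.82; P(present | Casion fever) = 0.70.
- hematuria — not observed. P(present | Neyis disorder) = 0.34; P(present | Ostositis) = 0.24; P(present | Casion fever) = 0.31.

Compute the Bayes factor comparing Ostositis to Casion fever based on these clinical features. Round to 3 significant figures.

Joint likelihood of the clinical feature pattern under each hypothesis (using 1 − P(present | H) for each absent clinical feature):
  Ostositis: 0.28 × 0.82 × (1 − 0.24) = 0.1745
  Casion fever: 0.95 × 0.70 × (1 − 0.31) = 0.45885
Bayes factor = 0.1745 / 0.45885 ≈ 0.380

0.380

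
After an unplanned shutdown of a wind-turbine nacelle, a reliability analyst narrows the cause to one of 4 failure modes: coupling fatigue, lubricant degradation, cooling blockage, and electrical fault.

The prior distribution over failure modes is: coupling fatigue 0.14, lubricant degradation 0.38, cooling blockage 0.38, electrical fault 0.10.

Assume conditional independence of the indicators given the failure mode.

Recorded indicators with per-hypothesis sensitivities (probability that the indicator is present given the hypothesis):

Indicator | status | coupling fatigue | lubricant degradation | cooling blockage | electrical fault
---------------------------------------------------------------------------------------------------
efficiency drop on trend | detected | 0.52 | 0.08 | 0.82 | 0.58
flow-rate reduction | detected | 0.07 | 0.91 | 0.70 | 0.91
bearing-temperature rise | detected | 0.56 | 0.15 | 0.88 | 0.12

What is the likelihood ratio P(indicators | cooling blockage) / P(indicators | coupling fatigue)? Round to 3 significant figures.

Joint likelihood of the indicator pattern under each hypothesis:
  cooling blockage: 0.82 × 0.70 × 0.88 = 0.50512
  coupling fatigue: 0.52 × 0.07 × 0.56 = 0.020384
Bayes factor = 0.50512 / 0.020384 ≈ 24.8

24.8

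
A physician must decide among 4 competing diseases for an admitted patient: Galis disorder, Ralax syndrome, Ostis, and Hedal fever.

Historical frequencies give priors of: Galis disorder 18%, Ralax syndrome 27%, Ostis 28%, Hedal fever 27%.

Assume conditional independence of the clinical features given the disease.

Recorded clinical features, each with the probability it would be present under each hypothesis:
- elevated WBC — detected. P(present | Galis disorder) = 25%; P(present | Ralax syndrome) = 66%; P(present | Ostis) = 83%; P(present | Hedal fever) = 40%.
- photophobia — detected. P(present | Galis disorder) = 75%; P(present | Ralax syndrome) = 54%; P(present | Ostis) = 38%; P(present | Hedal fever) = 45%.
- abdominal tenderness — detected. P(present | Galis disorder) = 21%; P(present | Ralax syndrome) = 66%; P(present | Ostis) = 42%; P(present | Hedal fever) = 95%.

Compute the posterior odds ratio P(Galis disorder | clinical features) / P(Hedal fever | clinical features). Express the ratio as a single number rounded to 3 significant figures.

0.154

Posterior odds equal prior odds times the likelihood ratio; only the two competing hypotheses matter.
  Galis disorder: 0.18 × 0.25 × 0.75 × 0.21 = 0.0070875
  Hedal fever: 0.27 × 0.40 × 0.45 × 0.95 = 0.04617
Odds(Galis disorder : Hedal fever) = 0.0070875 / 0.04617 ≈ 0.154.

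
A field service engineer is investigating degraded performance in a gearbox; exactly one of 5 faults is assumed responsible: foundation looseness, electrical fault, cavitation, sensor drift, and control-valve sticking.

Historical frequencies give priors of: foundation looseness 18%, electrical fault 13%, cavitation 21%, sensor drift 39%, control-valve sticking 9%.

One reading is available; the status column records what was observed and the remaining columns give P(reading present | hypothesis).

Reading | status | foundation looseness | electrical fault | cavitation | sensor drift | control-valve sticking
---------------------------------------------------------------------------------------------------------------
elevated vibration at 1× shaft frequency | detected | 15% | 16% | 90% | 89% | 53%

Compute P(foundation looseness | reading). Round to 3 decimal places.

Multiply each prior by the likelihood of the reading:
  foundation looseness: 0.18 × 0.15 = 0.027
  electrical fault: 0.13 × 0.16 = 0.0208
  cavitation: 0.21 × 0.90 = 0.189
  sensor drift: 0.39 × 0.89 = 0.3471
  control-valve sticking: 0.09 × 0.53 = 0.0477
The unnormalized weights sum to 0.6316.
P(foundation looseness | evidence) = 0.027 / 0.6316 ≈ 0.043.

0.043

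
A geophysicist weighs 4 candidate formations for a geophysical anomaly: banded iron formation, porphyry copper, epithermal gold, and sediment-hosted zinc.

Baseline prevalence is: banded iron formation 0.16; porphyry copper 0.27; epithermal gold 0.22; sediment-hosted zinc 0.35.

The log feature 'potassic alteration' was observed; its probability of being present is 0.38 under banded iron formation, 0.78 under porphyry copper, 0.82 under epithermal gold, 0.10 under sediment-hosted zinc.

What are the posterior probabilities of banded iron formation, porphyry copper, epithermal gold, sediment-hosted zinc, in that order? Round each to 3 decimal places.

For each hypothesis, the unnormalized posterior weight is prior × likelihood:
  banded iron formation: 0.16 × 0.38 = 0.0608
  porphyry copper: 0.27 × 0.78 = 0.2106
  epithermal gold: 0.22 × 0.82 = 0.1804
  sediment-hosted zinc: 0.35 × 0.10 = 0.035
Marginal likelihood of the evidence = 0.4868.
P(banded iron formation | evidence) = 0.0608 / 0.4868 ≈ 0.125
P(porphyry copper | evidence) = 0.2106 / 0.4868 ≈ 0.433
P(epithermal gold | evidence) = 0.1804 / 0.4868 ≈ 0.371
P(sediment-hosted zinc | evidence) = 0.035 / 0.4868 ≈ 0.072

0.125, 0.433, 0.371, 0.072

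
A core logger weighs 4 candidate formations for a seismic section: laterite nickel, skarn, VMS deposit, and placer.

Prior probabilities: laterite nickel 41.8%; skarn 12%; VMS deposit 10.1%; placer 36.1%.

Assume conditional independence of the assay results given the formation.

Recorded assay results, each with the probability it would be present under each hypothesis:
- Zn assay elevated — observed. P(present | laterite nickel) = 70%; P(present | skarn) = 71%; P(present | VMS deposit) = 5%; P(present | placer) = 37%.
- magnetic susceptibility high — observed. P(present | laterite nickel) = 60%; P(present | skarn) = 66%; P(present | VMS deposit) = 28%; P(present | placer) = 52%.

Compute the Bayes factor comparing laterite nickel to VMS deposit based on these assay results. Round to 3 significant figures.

Take the product of per-assay result likelihoods under each hypothesis, then divide.
  laterite nickel: 0.70 × 0.60 = 0.42
  VMS deposit: 0.05 × 0.28 = 0.014
Bayes factor = 0.42 / 0.014 ≈ 30.0

30.0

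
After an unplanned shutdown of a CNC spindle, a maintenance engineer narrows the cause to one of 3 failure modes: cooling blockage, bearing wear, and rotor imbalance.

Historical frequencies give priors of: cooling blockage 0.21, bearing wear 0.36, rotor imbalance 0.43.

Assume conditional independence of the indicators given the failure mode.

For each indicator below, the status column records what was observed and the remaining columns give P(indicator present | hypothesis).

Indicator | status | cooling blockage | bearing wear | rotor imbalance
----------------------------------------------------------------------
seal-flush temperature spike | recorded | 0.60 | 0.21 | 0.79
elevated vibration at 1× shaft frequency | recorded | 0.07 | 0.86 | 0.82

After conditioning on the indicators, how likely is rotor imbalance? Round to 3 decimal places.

By Bayes' rule with conditional independence, the unnormalized weight for each hypothesis is prior × ∏ likelihoods:
  cooling blockage: 0.21 × 0.60 × 0.07 = 0.00882
  bearing wear: 0.36 × 0.21 × 0.86 = 0.065016
  rotor imbalance: 0.43 × 0.79 × 0.82 = 0.27855
The unnormalized weights sum to 0.35239.
P(rotor imbalance | evidence) = 0.27855 / 0.35239 ≈ 0.790.

0.790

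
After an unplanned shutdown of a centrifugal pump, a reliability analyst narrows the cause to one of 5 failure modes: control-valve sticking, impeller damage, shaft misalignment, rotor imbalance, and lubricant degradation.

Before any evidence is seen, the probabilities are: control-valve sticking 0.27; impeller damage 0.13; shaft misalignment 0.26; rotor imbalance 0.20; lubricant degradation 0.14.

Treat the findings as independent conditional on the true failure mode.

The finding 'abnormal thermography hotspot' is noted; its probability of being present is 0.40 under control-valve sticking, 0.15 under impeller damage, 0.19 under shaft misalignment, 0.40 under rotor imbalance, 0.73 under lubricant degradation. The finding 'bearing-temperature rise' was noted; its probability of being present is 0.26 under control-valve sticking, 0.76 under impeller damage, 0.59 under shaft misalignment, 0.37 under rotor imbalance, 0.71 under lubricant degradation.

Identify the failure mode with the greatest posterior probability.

lubricant degradation

By Bayes' rule with conditional independence, the unnormalized weight for each hypothesis is prior × ∏ likelihoods:
  control-valve sticking: 0.27 × 0.40 × 0.26 = 0.02808
  impeller damage: 0.13 × 0.15 × 0.76 = 0.01482
  shaft misalignment: 0.26 × 0.19 × 0.59 = 0.029146
  rotor imbalance: 0.20 × 0.40 × 0.37 = 0.0296
  lubricant degradation: 0.14 × 0.73 × 0.71 = 0.072562
Normalizing constant Z = 0.02808 + 0.01482 + 0.029146 + 0.0296 + 0.072562 = 0.17421.
P(control-valve sticking | evidence) ≈ 0.02808 / 0.17421 ≈ 0.161
P(impeller damage | evidence) ≈ 0.01482 / 0.17421 ≈ 0.085
P(shaft misalignment | evidence) ≈ 0.029146 / 0.17421 ≈ 0.167
P(rotor imbalance | evidence) ≈ 0.0296 / 0.17421 ≈ 0.170
P(lubricant degradation | evidence) ≈ 0.072562 / 0.17421 ≈ 0.417
The largest is 0.417, so lubricant degradation is most probable.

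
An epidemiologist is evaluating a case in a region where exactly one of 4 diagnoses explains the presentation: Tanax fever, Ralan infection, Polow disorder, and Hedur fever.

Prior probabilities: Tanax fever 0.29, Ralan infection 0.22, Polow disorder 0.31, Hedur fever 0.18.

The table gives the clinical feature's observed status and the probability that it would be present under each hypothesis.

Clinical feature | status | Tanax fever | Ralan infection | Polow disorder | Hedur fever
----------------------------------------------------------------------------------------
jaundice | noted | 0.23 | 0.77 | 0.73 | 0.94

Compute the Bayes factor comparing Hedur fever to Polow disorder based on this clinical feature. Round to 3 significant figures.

1.29

Likelihood of this clinical feature under each hypothesis:
  Hedur fever: 0.94
  Polow disorder: 0.73
Bayes factor = 0.94 / 0.73 ≈ 1.29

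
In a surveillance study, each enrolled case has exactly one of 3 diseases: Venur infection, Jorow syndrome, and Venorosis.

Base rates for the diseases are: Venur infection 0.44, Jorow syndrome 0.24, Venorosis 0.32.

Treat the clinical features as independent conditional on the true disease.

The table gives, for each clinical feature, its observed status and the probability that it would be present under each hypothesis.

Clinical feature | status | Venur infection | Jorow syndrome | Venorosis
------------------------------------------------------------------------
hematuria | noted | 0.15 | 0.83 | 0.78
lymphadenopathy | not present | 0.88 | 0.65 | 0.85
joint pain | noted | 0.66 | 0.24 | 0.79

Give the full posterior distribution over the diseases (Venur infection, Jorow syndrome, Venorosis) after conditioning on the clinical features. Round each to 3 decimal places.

0.101, 0.325, 0.574

By Bayes' rule with conditional independence, the unnormalized weight for each hypothesis is prior × ∏ likelihoods (using 1 − P(present | H) for each absent clinical feature):
  Venur infection: 0.44 × 0.15 × (1 − 0.88) × 0.66 = 0.0052272
  Jorow syndrome: 0.24 × 0.83 × (1 − 0.65) × 0.24 = 0.016733
  Venorosis: 0.32 × 0.78 × (1 − 0.85) × 0.79 = 0.029578
The unnormalized weights sum to 0.051538.
P(Venur infection | evidence) = 0.0052272 / 0.051538 ≈ 0.101
P(Jorow syndrome | evidence) = 0.016733 / 0.051538 ≈ 0.325
P(Venorosis | evidence) = 0.029578 / 0.051538 ≈ 0.574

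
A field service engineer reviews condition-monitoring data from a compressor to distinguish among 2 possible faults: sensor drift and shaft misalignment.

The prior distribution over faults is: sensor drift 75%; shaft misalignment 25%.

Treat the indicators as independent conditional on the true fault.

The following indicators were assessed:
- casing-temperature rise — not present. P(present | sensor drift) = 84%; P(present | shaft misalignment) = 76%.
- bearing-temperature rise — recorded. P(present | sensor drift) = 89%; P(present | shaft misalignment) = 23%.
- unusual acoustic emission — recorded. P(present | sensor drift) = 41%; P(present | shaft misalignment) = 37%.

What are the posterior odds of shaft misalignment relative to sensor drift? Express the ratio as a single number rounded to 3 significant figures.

Posterior odds equal prior odds times the likelihood ratio; only the two competing hypotheses matter (using 1 − P(present | H) for each absent indicator).
  shaft misalignment: 0.25 × (1 − 0.76) × 0.23 × 0.37 = 0.005106
  sensor drift: 0.75 × (1 − 0.84) × 0.89 × 0.41 = 0.043788
Posterior odds = 0.005106 / 0.043788 ≈ 0.117.

0.117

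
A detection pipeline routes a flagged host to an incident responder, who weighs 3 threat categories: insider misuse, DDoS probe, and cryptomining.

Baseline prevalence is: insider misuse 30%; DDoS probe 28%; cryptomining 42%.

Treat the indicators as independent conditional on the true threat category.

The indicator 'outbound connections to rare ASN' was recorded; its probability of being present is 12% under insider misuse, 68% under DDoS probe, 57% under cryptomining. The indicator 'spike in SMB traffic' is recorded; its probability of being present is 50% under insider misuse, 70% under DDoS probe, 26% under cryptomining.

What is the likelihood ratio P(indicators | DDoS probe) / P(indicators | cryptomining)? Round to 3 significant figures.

3.21

Joint likelihood of the indicator pattern under each hypothesis:
  DDoS probe: 0.68 × 0.70 = 0.476
  cryptomining: 0.57 × 0.26 = 0.1482
Bayes factor = 0.476 / 0.1482 ≈ 3.21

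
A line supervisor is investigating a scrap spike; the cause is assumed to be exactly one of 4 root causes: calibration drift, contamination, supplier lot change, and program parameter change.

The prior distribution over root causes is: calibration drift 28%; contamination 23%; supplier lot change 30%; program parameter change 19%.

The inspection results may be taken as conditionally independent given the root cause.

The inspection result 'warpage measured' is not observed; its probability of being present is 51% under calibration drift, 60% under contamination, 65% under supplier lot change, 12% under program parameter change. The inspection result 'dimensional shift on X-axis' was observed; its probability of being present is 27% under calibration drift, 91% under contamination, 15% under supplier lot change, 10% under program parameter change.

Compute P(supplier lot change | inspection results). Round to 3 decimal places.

0.103

For each hypothesis, the unnormalized posterior weight is prior × product of the inspection result likelihoods (using 1 − P(present | H) for each absent inspection result):
  calibration drift: 0.28 × (1 − 0.51) × 0.27 = 0.037044
  contamination: 0.23 × (1 − 0.60) × 0.91 = 0.08372
  supplier lot change: 0.30 × (1 − 0.65) × 0.15 = 0.01575
  program parameter change: 0.19 × (1 − 0.12) × 0.10 = 0.01672
The unnormalized weights sum to 0.15323.
P(supplier lot change | evidence) = 0.01575 / 0.15323 ≈ 0.103.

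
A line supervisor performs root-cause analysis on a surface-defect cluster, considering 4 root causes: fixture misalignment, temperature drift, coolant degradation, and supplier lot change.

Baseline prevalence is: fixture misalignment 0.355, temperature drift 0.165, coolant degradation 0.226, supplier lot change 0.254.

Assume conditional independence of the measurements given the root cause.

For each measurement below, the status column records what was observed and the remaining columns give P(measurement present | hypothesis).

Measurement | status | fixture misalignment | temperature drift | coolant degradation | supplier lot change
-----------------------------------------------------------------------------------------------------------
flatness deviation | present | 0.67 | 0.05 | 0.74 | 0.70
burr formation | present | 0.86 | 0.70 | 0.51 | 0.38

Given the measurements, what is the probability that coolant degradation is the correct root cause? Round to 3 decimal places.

Multiply each prior by the joint likelihood of the measurement pattern:
  fixture misalignment: 0.355 × 0.67 × 0.86 = 0.20455
  temperature drift: 0.165 × 0.05 × 0.70 = 0.005775
  coolant degradation: 0.226 × 0.74 × 0.51 = 0.085292
  supplier lot change: 0.254 × 0.70 × 0.38 = 0.067564
Marginal likelihood of the evidence = 0.36318.
P(coolant degradation | evidence) = 0.085292 / 0.36318 ≈ 0.235.

0.235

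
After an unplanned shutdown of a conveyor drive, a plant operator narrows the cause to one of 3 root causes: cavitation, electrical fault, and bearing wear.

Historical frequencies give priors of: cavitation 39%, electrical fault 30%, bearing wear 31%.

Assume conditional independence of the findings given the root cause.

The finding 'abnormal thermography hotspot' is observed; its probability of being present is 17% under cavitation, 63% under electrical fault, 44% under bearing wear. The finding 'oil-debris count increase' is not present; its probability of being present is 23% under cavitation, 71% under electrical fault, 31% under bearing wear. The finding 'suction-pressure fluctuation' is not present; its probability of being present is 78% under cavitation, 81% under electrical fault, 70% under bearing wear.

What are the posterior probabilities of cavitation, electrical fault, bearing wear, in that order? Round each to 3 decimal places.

Multiply each prior by the joint likelihood of the evidence pattern (using 1 − P(present | H) for each absent finding):
  cavitation: 0.39 × 0.17 × (1 − 0.23) × (1 − 0.78) = 0.011231
  electrical fault: 0.30 × 0.63 × (1 − 0.71) × (1 − 0.81) = 0.010414
  bearing wear: 0.31 × 0.44 × (1 − 0.31) × (1 − 0.70) = 0.028235
Normalizing constant Z = 0.011231 + 0.010414 + 0.028235 = 0.04988.
P(cavitation | evidence) = 0.011231 / 0.04988 ≈ 0.225
P(electrical fault | evidence) = 0.010414 / 0.04988 ≈ 0.209
P(bearing wear | evidence) = 0.028235 / 0.04988 ≈ 0.566

0.225, 0.209, 0.566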